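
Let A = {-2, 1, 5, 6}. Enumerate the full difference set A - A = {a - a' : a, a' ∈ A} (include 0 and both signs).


A - A = {a - a' : a, a' ∈ A}.
Compute a - a' for each ordered pair (a, a'):
a = -2: -2--2=0, -2-1=-3, -2-5=-7, -2-6=-8
a = 1: 1--2=3, 1-1=0, 1-5=-4, 1-6=-5
a = 5: 5--2=7, 5-1=4, 5-5=0, 5-6=-1
a = 6: 6--2=8, 6-1=5, 6-5=1, 6-6=0
Collecting distinct values (and noting 0 appears from a-a):
A - A = {-8, -7, -5, -4, -3, -1, 0, 1, 3, 4, 5, 7, 8}
|A - A| = 13

A - A = {-8, -7, -5, -4, -3, -1, 0, 1, 3, 4, 5, 7, 8}


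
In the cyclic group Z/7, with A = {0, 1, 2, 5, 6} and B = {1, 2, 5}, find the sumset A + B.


Work in Z/7Z: reduce every sum a + b modulo 7.
Enumerate all 15 pairs:
a = 0: 0+1=1, 0+2=2, 0+5=5
a = 1: 1+1=2, 1+2=3, 1+5=6
a = 2: 2+1=3, 2+2=4, 2+5=0
a = 5: 5+1=6, 5+2=0, 5+5=3
a = 6: 6+1=0, 6+2=1, 6+5=4
Distinct residues collected: {0, 1, 2, 3, 4, 5, 6}
|A + B| = 7 (out of 7 total residues).

A + B = {0, 1, 2, 3, 4, 5, 6}


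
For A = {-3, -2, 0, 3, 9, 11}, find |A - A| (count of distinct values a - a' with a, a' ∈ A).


A - A = {a - a' : a, a' ∈ A}; |A| = 6.
Bounds: 2|A|-1 ≤ |A - A| ≤ |A|² - |A| + 1, i.e. 11 ≤ |A - A| ≤ 31.
Note: 0 ∈ A - A always (from a - a). The set is symmetric: if d ∈ A - A then -d ∈ A - A.
Enumerate nonzero differences d = a - a' with a > a' (then include -d):
Positive differences: {1, 2, 3, 5, 6, 8, 9, 11, 12, 13, 14}
Full difference set: {0} ∪ (positive diffs) ∪ (negative diffs).
|A - A| = 1 + 2·11 = 23 (matches direct enumeration: 23).

|A - A| = 23


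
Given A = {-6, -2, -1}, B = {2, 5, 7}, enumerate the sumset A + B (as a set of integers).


A + B = {a + b : a ∈ A, b ∈ B}.
Enumerate all |A|·|B| = 3·3 = 9 pairs (a, b) and collect distinct sums.
a = -6: -6+2=-4, -6+5=-1, -6+7=1
a = -2: -2+2=0, -2+5=3, -2+7=5
a = -1: -1+2=1, -1+5=4, -1+7=6
Collecting distinct sums: A + B = {-4, -1, 0, 1, 3, 4, 5, 6}
|A + B| = 8

A + B = {-4, -1, 0, 1, 3, 4, 5, 6}


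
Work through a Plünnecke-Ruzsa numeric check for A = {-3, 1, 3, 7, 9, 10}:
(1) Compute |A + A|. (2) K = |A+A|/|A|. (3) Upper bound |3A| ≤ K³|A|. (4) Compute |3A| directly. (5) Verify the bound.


|A| = 6.
Step 1: Compute A + A by enumerating all 36 pairs.
A + A = {-6, -2, 0, 2, 4, 6, 7, 8, 10, 11, 12, 13, 14, 16, 17, 18, 19, 20}, so |A + A| = 18.
Step 2: Doubling constant K = |A + A|/|A| = 18/6 = 18/6 ≈ 3.0000.
Step 3: Plünnecke-Ruzsa gives |3A| ≤ K³·|A| = (3.0000)³ · 6 ≈ 162.0000.
Step 4: Compute 3A = A + A + A directly by enumerating all triples (a,b,c) ∈ A³; |3A| = 32.
Step 5: Check 32 ≤ 162.0000? Yes ✓.

K = 18/6, Plünnecke-Ruzsa bound K³|A| ≈ 162.0000, |3A| = 32, inequality holds.


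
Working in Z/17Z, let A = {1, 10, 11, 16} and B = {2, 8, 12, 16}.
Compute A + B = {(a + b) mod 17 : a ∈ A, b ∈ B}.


Work in Z/17Z: reduce every sum a + b modulo 17.
Enumerate all 16 pairs:
a = 1: 1+2=3, 1+8=9, 1+12=13, 1+16=0
a = 10: 10+2=12, 10+8=1, 10+12=5, 10+16=9
a = 11: 11+2=13, 11+8=2, 11+12=6, 11+16=10
a = 16: 16+2=1, 16+8=7, 16+12=11, 16+16=15
Distinct residues collected: {0, 1, 2, 3, 5, 6, 7, 9, 10, 11, 12, 13, 15}
|A + B| = 13 (out of 17 total residues).

A + B = {0, 1, 2, 3, 5, 6, 7, 9, 10, 11, 12, 13, 15}


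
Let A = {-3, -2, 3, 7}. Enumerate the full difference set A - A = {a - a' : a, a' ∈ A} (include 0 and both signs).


A - A = {a - a' : a, a' ∈ A}.
Compute a - a' for each ordered pair (a, a'):
a = -3: -3--3=0, -3--2=-1, -3-3=-6, -3-7=-10
a = -2: -2--3=1, -2--2=0, -2-3=-5, -2-7=-9
a = 3: 3--3=6, 3--2=5, 3-3=0, 3-7=-4
a = 7: 7--3=10, 7--2=9, 7-3=4, 7-7=0
Collecting distinct values (and noting 0 appears from a-a):
A - A = {-10, -9, -6, -5, -4, -1, 0, 1, 4, 5, 6, 9, 10}
|A - A| = 13

A - A = {-10, -9, -6, -5, -4, -1, 0, 1, 4, 5, 6, 9, 10}


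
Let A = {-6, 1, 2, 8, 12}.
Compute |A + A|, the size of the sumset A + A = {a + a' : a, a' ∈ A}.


A + A = {a + a' : a, a' ∈ A}; |A| = 5.
General bounds: 2|A| - 1 ≤ |A + A| ≤ |A|(|A|+1)/2, i.e. 9 ≤ |A + A| ≤ 15.
Lower bound 2|A|-1 is attained iff A is an arithmetic progression.
Enumerate sums a + a' for a ≤ a' (symmetric, so this suffices):
a = -6: -6+-6=-12, -6+1=-5, -6+2=-4, -6+8=2, -6+12=6
a = 1: 1+1=2, 1+2=3, 1+8=9, 1+12=13
a = 2: 2+2=4, 2+8=10, 2+12=14
a = 8: 8+8=16, 8+12=20
a = 12: 12+12=24
Distinct sums: {-12, -5, -4, 2, 3, 4, 6, 9, 10, 13, 14, 16, 20, 24}
|A + A| = 14

|A + A| = 14


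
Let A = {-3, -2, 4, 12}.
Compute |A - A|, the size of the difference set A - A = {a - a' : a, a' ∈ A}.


A - A = {a - a' : a, a' ∈ A}; |A| = 4.
Bounds: 2|A|-1 ≤ |A - A| ≤ |A|² - |A| + 1, i.e. 7 ≤ |A - A| ≤ 13.
Note: 0 ∈ A - A always (from a - a). The set is symmetric: if d ∈ A - A then -d ∈ A - A.
Enumerate nonzero differences d = a - a' with a > a' (then include -d):
Positive differences: {1, 6, 7, 8, 14, 15}
Full difference set: {0} ∪ (positive diffs) ∪ (negative diffs).
|A - A| = 1 + 2·6 = 13 (matches direct enumeration: 13).

|A - A| = 13


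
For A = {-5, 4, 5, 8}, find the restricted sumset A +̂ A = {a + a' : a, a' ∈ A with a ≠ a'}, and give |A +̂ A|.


Restricted sumset: A +̂ A = {a + a' : a ∈ A, a' ∈ A, a ≠ a'}.
Equivalently, take A + A and drop any sum 2a that is achievable ONLY as a + a for a ∈ A (i.e. sums representable only with equal summands).
Enumerate pairs (a, a') with a < a' (symmetric, so each unordered pair gives one sum; this covers all a ≠ a'):
  -5 + 4 = -1
  -5 + 5 = 0
  -5 + 8 = 3
  4 + 5 = 9
  4 + 8 = 12
  5 + 8 = 13
Collected distinct sums: {-1, 0, 3, 9, 12, 13}
|A +̂ A| = 6
(Reference bound: |A +̂ A| ≥ 2|A| - 3 for |A| ≥ 2, with |A| = 4 giving ≥ 5.)

|A +̂ A| = 6


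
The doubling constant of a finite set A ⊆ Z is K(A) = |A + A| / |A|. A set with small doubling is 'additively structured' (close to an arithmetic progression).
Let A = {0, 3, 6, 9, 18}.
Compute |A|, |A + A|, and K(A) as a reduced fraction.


|A| = 5.
Compute A + A by enumerating all 25 pairs.
A + A = {0, 3, 6, 9, 12, 15, 18, 21, 24, 27, 36}, so |A + A| = 11.
K = |A + A| / |A| = 11/5 (already in lowest terms) ≈ 2.2000.
Reference: AP of size 5 gives K = 9/5 ≈ 1.8000; a fully generic set of size 5 gives K ≈ 3.0000.

|A| = 5, |A + A| = 11, K = 11/5.


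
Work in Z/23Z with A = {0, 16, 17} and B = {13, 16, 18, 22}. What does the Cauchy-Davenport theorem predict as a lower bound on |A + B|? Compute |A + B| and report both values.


Cauchy-Davenport: |A + B| ≥ min(p, |A| + |B| - 1) for A, B nonempty in Z/pZ.
|A| = 3, |B| = 4, p = 23.
CD lower bound = min(23, 3 + 4 - 1) = min(23, 6) = 6.
Compute A + B mod 23 directly:
a = 0: 0+13=13, 0+16=16, 0+18=18, 0+22=22
a = 16: 16+13=6, 16+16=9, 16+18=11, 16+22=15
a = 17: 17+13=7, 17+16=10, 17+18=12, 17+22=16
A + B = {6, 7, 9, 10, 11, 12, 13, 15, 16, 18, 22}, so |A + B| = 11.
Verify: 11 ≥ 6? Yes ✓.

CD lower bound = 6, actual |A + B| = 11.


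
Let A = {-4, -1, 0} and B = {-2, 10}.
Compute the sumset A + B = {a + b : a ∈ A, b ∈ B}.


A + B = {a + b : a ∈ A, b ∈ B}.
Enumerate all |A|·|B| = 3·2 = 6 pairs (a, b) and collect distinct sums.
a = -4: -4+-2=-6, -4+10=6
a = -1: -1+-2=-3, -1+10=9
a = 0: 0+-2=-2, 0+10=10
Collecting distinct sums: A + B = {-6, -3, -2, 6, 9, 10}
|A + B| = 6

A + B = {-6, -3, -2, 6, 9, 10}


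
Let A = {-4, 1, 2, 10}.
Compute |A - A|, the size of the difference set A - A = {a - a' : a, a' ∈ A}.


A - A = {a - a' : a, a' ∈ A}; |A| = 4.
Bounds: 2|A|-1 ≤ |A - A| ≤ |A|² - |A| + 1, i.e. 7 ≤ |A - A| ≤ 13.
Note: 0 ∈ A - A always (from a - a). The set is symmetric: if d ∈ A - A then -d ∈ A - A.
Enumerate nonzero differences d = a - a' with a > a' (then include -d):
Positive differences: {1, 5, 6, 8, 9, 14}
Full difference set: {0} ∪ (positive diffs) ∪ (negative diffs).
|A - A| = 1 + 2·6 = 13 (matches direct enumeration: 13).

|A - A| = 13


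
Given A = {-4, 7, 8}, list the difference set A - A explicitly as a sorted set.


A - A = {a - a' : a, a' ∈ A}.
Compute a - a' for each ordered pair (a, a'):
a = -4: -4--4=0, -4-7=-11, -4-8=-12
a = 7: 7--4=11, 7-7=0, 7-8=-1
a = 8: 8--4=12, 8-7=1, 8-8=0
Collecting distinct values (and noting 0 appears from a-a):
A - A = {-12, -11, -1, 0, 1, 11, 12}
|A - A| = 7

A - A = {-12, -11, -1, 0, 1, 11, 12}


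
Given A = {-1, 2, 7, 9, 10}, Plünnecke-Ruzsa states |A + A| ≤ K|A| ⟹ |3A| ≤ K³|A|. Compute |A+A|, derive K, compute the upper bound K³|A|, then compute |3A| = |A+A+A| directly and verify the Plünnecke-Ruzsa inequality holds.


|A| = 5.
Step 1: Compute A + A by enumerating all 25 pairs.
A + A = {-2, 1, 4, 6, 8, 9, 11, 12, 14, 16, 17, 18, 19, 20}, so |A + A| = 14.
Step 2: Doubling constant K = |A + A|/|A| = 14/5 = 14/5 ≈ 2.8000.
Step 3: Plünnecke-Ruzsa gives |3A| ≤ K³·|A| = (2.8000)³ · 5 ≈ 109.7600.
Step 4: Compute 3A = A + A + A directly by enumerating all triples (a,b,c) ∈ A³; |3A| = 27.
Step 5: Check 27 ≤ 109.7600? Yes ✓.

K = 14/5, Plünnecke-Ruzsa bound K³|A| ≈ 109.7600, |3A| = 27, inequality holds.


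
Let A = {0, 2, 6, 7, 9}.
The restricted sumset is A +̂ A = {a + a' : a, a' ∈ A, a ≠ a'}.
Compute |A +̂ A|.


Restricted sumset: A +̂ A = {a + a' : a ∈ A, a' ∈ A, a ≠ a'}.
Equivalently, take A + A and drop any sum 2a that is achievable ONLY as a + a for a ∈ A (i.e. sums representable only with equal summands).
Enumerate pairs (a, a') with a < a' (symmetric, so each unordered pair gives one sum; this covers all a ≠ a'):
  0 + 2 = 2
  0 + 6 = 6
  0 + 7 = 7
  0 + 9 = 9
  2 + 6 = 8
  2 + 7 = 9
  2 + 9 = 11
  6 + 7 = 13
  6 + 9 = 15
  7 + 9 = 16
Collected distinct sums: {2, 6, 7, 8, 9, 11, 13, 15, 16}
|A +̂ A| = 9
(Reference bound: |A +̂ A| ≥ 2|A| - 3 for |A| ≥ 2, with |A| = 5 giving ≥ 7.)

|A +̂ A| = 9


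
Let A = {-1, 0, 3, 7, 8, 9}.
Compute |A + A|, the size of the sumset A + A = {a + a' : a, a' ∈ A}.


A + A = {a + a' : a, a' ∈ A}; |A| = 6.
General bounds: 2|A| - 1 ≤ |A + A| ≤ |A|(|A|+1)/2, i.e. 11 ≤ |A + A| ≤ 21.
Lower bound 2|A|-1 is attained iff A is an arithmetic progression.
Enumerate sums a + a' for a ≤ a' (symmetric, so this suffices):
a = -1: -1+-1=-2, -1+0=-1, -1+3=2, -1+7=6, -1+8=7, -1+9=8
a = 0: 0+0=0, 0+3=3, 0+7=7, 0+8=8, 0+9=9
a = 3: 3+3=6, 3+7=10, 3+8=11, 3+9=12
a = 7: 7+7=14, 7+8=15, 7+9=16
a = 8: 8+8=16, 8+9=17
a = 9: 9+9=18
Distinct sums: {-2, -1, 0, 2, 3, 6, 7, 8, 9, 10, 11, 12, 14, 15, 16, 17, 18}
|A + A| = 17

|A + A| = 17


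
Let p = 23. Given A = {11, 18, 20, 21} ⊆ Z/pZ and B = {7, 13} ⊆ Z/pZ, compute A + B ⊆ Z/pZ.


Work in Z/23Z: reduce every sum a + b modulo 23.
Enumerate all 8 pairs:
a = 11: 11+7=18, 11+13=1
a = 18: 18+7=2, 18+13=8
a = 20: 20+7=4, 20+13=10
a = 21: 21+7=5, 21+13=11
Distinct residues collected: {1, 2, 4, 5, 8, 10, 11, 18}
|A + B| = 8 (out of 23 total residues).

A + B = {1, 2, 4, 5, 8, 10, 11, 18}


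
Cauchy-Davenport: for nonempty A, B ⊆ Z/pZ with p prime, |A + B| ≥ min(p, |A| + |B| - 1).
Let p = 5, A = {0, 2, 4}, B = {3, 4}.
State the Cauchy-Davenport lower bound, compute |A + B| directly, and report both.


Cauchy-Davenport: |A + B| ≥ min(p, |A| + |B| - 1) for A, B nonempty in Z/pZ.
|A| = 3, |B| = 2, p = 5.
CD lower bound = min(5, 3 + 2 - 1) = min(5, 4) = 4.
Compute A + B mod 5 directly:
a = 0: 0+3=3, 0+4=4
a = 2: 2+3=0, 2+4=1
a = 4: 4+3=2, 4+4=3
A + B = {0, 1, 2, 3, 4}, so |A + B| = 5.
Verify: 5 ≥ 4? Yes ✓.

CD lower bound = 4, actual |A + B| = 5.


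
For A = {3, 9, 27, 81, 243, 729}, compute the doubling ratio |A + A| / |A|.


|A| = 6.
Compute A + A by enumerating all 36 pairs.
A + A = {6, 12, 18, 30, 36, 54, 84, 90, 108, 162, 246, 252, 270, 324, 486, 732, 738, 756, 810, 972, 1458}, so |A + A| = 21.
K = |A + A| / |A| = 21/6 = 7/2 ≈ 3.5000.
Reference: AP of size 6 gives K = 11/6 ≈ 1.8333; a fully generic set of size 6 gives K ≈ 3.5000.

|A| = 6, |A + A| = 21, K = 21/6 = 7/2.


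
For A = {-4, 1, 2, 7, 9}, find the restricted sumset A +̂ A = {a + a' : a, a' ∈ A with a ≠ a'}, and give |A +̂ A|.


Restricted sumset: A +̂ A = {a + a' : a ∈ A, a' ∈ A, a ≠ a'}.
Equivalently, take A + A and drop any sum 2a that is achievable ONLY as a + a for a ∈ A (i.e. sums representable only with equal summands).
Enumerate pairs (a, a') with a < a' (symmetric, so each unordered pair gives one sum; this covers all a ≠ a'):
  -4 + 1 = -3
  -4 + 2 = -2
  -4 + 7 = 3
  -4 + 9 = 5
  1 + 2 = 3
  1 + 7 = 8
  1 + 9 = 10
  2 + 7 = 9
  2 + 9 = 11
  7 + 9 = 16
Collected distinct sums: {-3, -2, 3, 5, 8, 9, 10, 11, 16}
|A +̂ A| = 9
(Reference bound: |A +̂ A| ≥ 2|A| - 3 for |A| ≥ 2, with |A| = 5 giving ≥ 7.)

|A +̂ A| = 9


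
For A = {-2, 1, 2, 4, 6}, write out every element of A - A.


A - A = {a - a' : a, a' ∈ A}.
Compute a - a' for each ordered pair (a, a'):
a = -2: -2--2=0, -2-1=-3, -2-2=-4, -2-4=-6, -2-6=-8
a = 1: 1--2=3, 1-1=0, 1-2=-1, 1-4=-3, 1-6=-5
a = 2: 2--2=4, 2-1=1, 2-2=0, 2-4=-2, 2-6=-4
a = 4: 4--2=6, 4-1=3, 4-2=2, 4-4=0, 4-6=-2
a = 6: 6--2=8, 6-1=5, 6-2=4, 6-4=2, 6-6=0
Collecting distinct values (and noting 0 appears from a-a):
A - A = {-8, -6, -5, -4, -3, -2, -1, 0, 1, 2, 3, 4, 5, 6, 8}
|A - A| = 15

A - A = {-8, -6, -5, -4, -3, -2, -1, 0, 1, 2, 3, 4, 5, 6, 8}


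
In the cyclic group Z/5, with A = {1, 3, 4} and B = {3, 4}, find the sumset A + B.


Work in Z/5Z: reduce every sum a + b modulo 5.
Enumerate all 6 pairs:
a = 1: 1+3=4, 1+4=0
a = 3: 3+3=1, 3+4=2
a = 4: 4+3=2, 4+4=3
Distinct residues collected: {0, 1, 2, 3, 4}
|A + B| = 5 (out of 5 total residues).

A + B = {0, 1, 2, 3, 4}


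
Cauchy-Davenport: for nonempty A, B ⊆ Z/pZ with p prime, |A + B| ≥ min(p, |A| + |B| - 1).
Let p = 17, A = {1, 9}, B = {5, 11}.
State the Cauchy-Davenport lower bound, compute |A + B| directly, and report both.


Cauchy-Davenport: |A + B| ≥ min(p, |A| + |B| - 1) for A, B nonempty in Z/pZ.
|A| = 2, |B| = 2, p = 17.
CD lower bound = min(17, 2 + 2 - 1) = min(17, 3) = 3.
Compute A + B mod 17 directly:
a = 1: 1+5=6, 1+11=12
a = 9: 9+5=14, 9+11=3
A + B = {3, 6, 12, 14}, so |A + B| = 4.
Verify: 4 ≥ 3? Yes ✓.

CD lower bound = 3, actual |A + B| = 4.


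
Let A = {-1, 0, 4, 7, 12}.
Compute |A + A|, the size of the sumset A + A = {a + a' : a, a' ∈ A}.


A + A = {a + a' : a, a' ∈ A}; |A| = 5.
General bounds: 2|A| - 1 ≤ |A + A| ≤ |A|(|A|+1)/2, i.e. 9 ≤ |A + A| ≤ 15.
Lower bound 2|A|-1 is attained iff A is an arithmetic progression.
Enumerate sums a + a' for a ≤ a' (symmetric, so this suffices):
a = -1: -1+-1=-2, -1+0=-1, -1+4=3, -1+7=6, -1+12=11
a = 0: 0+0=0, 0+4=4, 0+7=7, 0+12=12
a = 4: 4+4=8, 4+7=11, 4+12=16
a = 7: 7+7=14, 7+12=19
a = 12: 12+12=24
Distinct sums: {-2, -1, 0, 3, 4, 6, 7, 8, 11, 12, 14, 16, 19, 24}
|A + A| = 14

|A + A| = 14


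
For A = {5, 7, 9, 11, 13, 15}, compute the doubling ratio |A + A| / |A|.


|A| = 6.
Compute A + A by enumerating all 36 pairs.
A + A = {10, 12, 14, 16, 18, 20, 22, 24, 26, 28, 30}, so |A + A| = 11.
K = |A + A| / |A| = 11/6 (already in lowest terms) ≈ 1.8333.
Reference: AP of size 6 gives K = 11/6 ≈ 1.8333; a fully generic set of size 6 gives K ≈ 3.5000.

|A| = 6, |A + A| = 11, K = 11/6.


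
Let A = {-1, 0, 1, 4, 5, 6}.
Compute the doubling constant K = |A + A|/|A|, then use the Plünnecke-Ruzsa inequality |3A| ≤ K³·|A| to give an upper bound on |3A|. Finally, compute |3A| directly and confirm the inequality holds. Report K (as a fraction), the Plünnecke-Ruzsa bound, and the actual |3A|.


|A| = 6.
Step 1: Compute A + A by enumerating all 36 pairs.
A + A = {-2, -1, 0, 1, 2, 3, 4, 5, 6, 7, 8, 9, 10, 11, 12}, so |A + A| = 15.
Step 2: Doubling constant K = |A + A|/|A| = 15/6 = 15/6 ≈ 2.5000.
Step 3: Plünnecke-Ruzsa gives |3A| ≤ K³·|A| = (2.5000)³ · 6 ≈ 93.7500.
Step 4: Compute 3A = A + A + A directly by enumerating all triples (a,b,c) ∈ A³; |3A| = 22.
Step 5: Check 22 ≤ 93.7500? Yes ✓.

K = 15/6, Plünnecke-Ruzsa bound K³|A| ≈ 93.7500, |3A| = 22, inequality holds.


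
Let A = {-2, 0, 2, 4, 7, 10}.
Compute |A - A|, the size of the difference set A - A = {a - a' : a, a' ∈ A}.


A - A = {a - a' : a, a' ∈ A}; |A| = 6.
Bounds: 2|A|-1 ≤ |A - A| ≤ |A|² - |A| + 1, i.e. 11 ≤ |A - A| ≤ 31.
Note: 0 ∈ A - A always (from a - a). The set is symmetric: if d ∈ A - A then -d ∈ A - A.
Enumerate nonzero differences d = a - a' with a > a' (then include -d):
Positive differences: {2, 3, 4, 5, 6, 7, 8, 9, 10, 12}
Full difference set: {0} ∪ (positive diffs) ∪ (negative diffs).
|A - A| = 1 + 2·10 = 21 (matches direct enumeration: 21).

|A - A| = 21


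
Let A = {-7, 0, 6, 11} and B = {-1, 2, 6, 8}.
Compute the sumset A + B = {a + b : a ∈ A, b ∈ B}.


A + B = {a + b : a ∈ A, b ∈ B}.
Enumerate all |A|·|B| = 4·4 = 16 pairs (a, b) and collect distinct sums.
a = -7: -7+-1=-8, -7+2=-5, -7+6=-1, -7+8=1
a = 0: 0+-1=-1, 0+2=2, 0+6=6, 0+8=8
a = 6: 6+-1=5, 6+2=8, 6+6=12, 6+8=14
a = 11: 11+-1=10, 11+2=13, 11+6=17, 11+8=19
Collecting distinct sums: A + B = {-8, -5, -1, 1, 2, 5, 6, 8, 10, 12, 13, 14, 17, 19}
|A + B| = 14

A + B = {-8, -5, -1, 1, 2, 5, 6, 8, 10, 12, 13, 14, 17, 19}


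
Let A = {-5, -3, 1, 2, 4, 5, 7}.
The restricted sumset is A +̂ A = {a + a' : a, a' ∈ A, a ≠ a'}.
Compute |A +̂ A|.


Restricted sumset: A +̂ A = {a + a' : a ∈ A, a' ∈ A, a ≠ a'}.
Equivalently, take A + A and drop any sum 2a that is achievable ONLY as a + a for a ∈ A (i.e. sums representable only with equal summands).
Enumerate pairs (a, a') with a < a' (symmetric, so each unordered pair gives one sum; this covers all a ≠ a'):
  -5 + -3 = -8
  -5 + 1 = -4
  -5 + 2 = -3
  -5 + 4 = -1
  -5 + 5 = 0
  -5 + 7 = 2
  -3 + 1 = -2
  -3 + 2 = -1
  -3 + 4 = 1
  -3 + 5 = 2
  -3 + 7 = 4
  1 + 2 = 3
  1 + 4 = 5
  1 + 5 = 6
  1 + 7 = 8
  2 + 4 = 6
  2 + 5 = 7
  2 + 7 = 9
  4 + 5 = 9
  4 + 7 = 11
  5 + 7 = 12
Collected distinct sums: {-8, -4, -3, -2, -1, 0, 1, 2, 3, 4, 5, 6, 7, 8, 9, 11, 12}
|A +̂ A| = 17
(Reference bound: |A +̂ A| ≥ 2|A| - 3 for |A| ≥ 2, with |A| = 7 giving ≥ 11.)

|A +̂ A| = 17


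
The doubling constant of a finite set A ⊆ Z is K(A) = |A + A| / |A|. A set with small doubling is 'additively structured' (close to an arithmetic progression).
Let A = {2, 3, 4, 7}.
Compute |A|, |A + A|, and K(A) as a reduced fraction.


|A| = 4.
Compute A + A by enumerating all 16 pairs.
A + A = {4, 5, 6, 7, 8, 9, 10, 11, 14}, so |A + A| = 9.
K = |A + A| / |A| = 9/4 (already in lowest terms) ≈ 2.2500.
Reference: AP of size 4 gives K = 7/4 ≈ 1.7500; a fully generic set of size 4 gives K ≈ 2.5000.

|A| = 4, |A + A| = 9, K = 9/4.


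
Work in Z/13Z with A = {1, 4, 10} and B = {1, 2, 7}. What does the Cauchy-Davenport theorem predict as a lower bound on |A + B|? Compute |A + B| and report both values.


Cauchy-Davenport: |A + B| ≥ min(p, |A| + |B| - 1) for A, B nonempty in Z/pZ.
|A| = 3, |B| = 3, p = 13.
CD lower bound = min(13, 3 + 3 - 1) = min(13, 5) = 5.
Compute A + B mod 13 directly:
a = 1: 1+1=2, 1+2=3, 1+7=8
a = 4: 4+1=5, 4+2=6, 4+7=11
a = 10: 10+1=11, 10+2=12, 10+7=4
A + B = {2, 3, 4, 5, 6, 8, 11, 12}, so |A + B| = 8.
Verify: 8 ≥ 5? Yes ✓.

CD lower bound = 5, actual |A + B| = 8.


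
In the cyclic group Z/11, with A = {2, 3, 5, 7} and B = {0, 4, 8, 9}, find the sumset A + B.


Work in Z/11Z: reduce every sum a + b modulo 11.
Enumerate all 16 pairs:
a = 2: 2+0=2, 2+4=6, 2+8=10, 2+9=0
a = 3: 3+0=3, 3+4=7, 3+8=0, 3+9=1
a = 5: 5+0=5, 5+4=9, 5+8=2, 5+9=3
a = 7: 7+0=7, 7+4=0, 7+8=4, 7+9=5
Distinct residues collected: {0, 1, 2, 3, 4, 5, 6, 7, 9, 10}
|A + B| = 10 (out of 11 total residues).

A + B = {0, 1, 2, 3, 4, 5, 6, 7, 9, 10}


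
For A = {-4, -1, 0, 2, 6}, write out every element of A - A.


A - A = {a - a' : a, a' ∈ A}.
Compute a - a' for each ordered pair (a, a'):
a = -4: -4--4=0, -4--1=-3, -4-0=-4, -4-2=-6, -4-6=-10
a = -1: -1--4=3, -1--1=0, -1-0=-1, -1-2=-3, -1-6=-7
a = 0: 0--4=4, 0--1=1, 0-0=0, 0-2=-2, 0-6=-6
a = 2: 2--4=6, 2--1=3, 2-0=2, 2-2=0, 2-6=-4
a = 6: 6--4=10, 6--1=7, 6-0=6, 6-2=4, 6-6=0
Collecting distinct values (and noting 0 appears from a-a):
A - A = {-10, -7, -6, -4, -3, -2, -1, 0, 1, 2, 3, 4, 6, 7, 10}
|A - A| = 15

A - A = {-10, -7, -6, -4, -3, -2, -1, 0, 1, 2, 3, 4, 6, 7, 10}


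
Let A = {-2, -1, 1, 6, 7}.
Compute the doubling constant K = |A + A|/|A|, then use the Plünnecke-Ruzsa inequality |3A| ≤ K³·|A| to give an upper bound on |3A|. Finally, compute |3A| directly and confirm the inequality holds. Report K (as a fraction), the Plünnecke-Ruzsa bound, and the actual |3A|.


|A| = 5.
Step 1: Compute A + A by enumerating all 25 pairs.
A + A = {-4, -3, -2, -1, 0, 2, 4, 5, 6, 7, 8, 12, 13, 14}, so |A + A| = 14.
Step 2: Doubling constant K = |A + A|/|A| = 14/5 = 14/5 ≈ 2.8000.
Step 3: Plünnecke-Ruzsa gives |3A| ≤ K³·|A| = (2.8000)³ · 5 ≈ 109.7600.
Step 4: Compute 3A = A + A + A directly by enumerating all triples (a,b,c) ∈ A³; |3A| = 26.
Step 5: Check 26 ≤ 109.7600? Yes ✓.

K = 14/5, Plünnecke-Ruzsa bound K³|A| ≈ 109.7600, |3A| = 26, inequality holds.


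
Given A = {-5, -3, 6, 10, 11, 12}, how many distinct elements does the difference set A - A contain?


A - A = {a - a' : a, a' ∈ A}; |A| = 6.
Bounds: 2|A|-1 ≤ |A - A| ≤ |A|² - |A| + 1, i.e. 11 ≤ |A - A| ≤ 31.
Note: 0 ∈ A - A always (from a - a). The set is symmetric: if d ∈ A - A then -d ∈ A - A.
Enumerate nonzero differences d = a - a' with a > a' (then include -d):
Positive differences: {1, 2, 4, 5, 6, 9, 11, 13, 14, 15, 16, 17}
Full difference set: {0} ∪ (positive diffs) ∪ (negative diffs).
|A - A| = 1 + 2·12 = 25 (matches direct enumeration: 25).

|A - A| = 25


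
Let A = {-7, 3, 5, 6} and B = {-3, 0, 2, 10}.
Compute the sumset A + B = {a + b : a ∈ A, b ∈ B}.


A + B = {a + b : a ∈ A, b ∈ B}.
Enumerate all |A|·|B| = 4·4 = 16 pairs (a, b) and collect distinct sums.
a = -7: -7+-3=-10, -7+0=-7, -7+2=-5, -7+10=3
a = 3: 3+-3=0, 3+0=3, 3+2=5, 3+10=13
a = 5: 5+-3=2, 5+0=5, 5+2=7, 5+10=15
a = 6: 6+-3=3, 6+0=6, 6+2=8, 6+10=16
Collecting distinct sums: A + B = {-10, -7, -5, 0, 2, 3, 5, 6, 7, 8, 13, 15, 16}
|A + B| = 13

A + B = {-10, -7, -5, 0, 2, 3, 5, 6, 7, 8, 13, 15, 16}


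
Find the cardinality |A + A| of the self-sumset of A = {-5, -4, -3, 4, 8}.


A + A = {a + a' : a, a' ∈ A}; |A| = 5.
General bounds: 2|A| - 1 ≤ |A + A| ≤ |A|(|A|+1)/2, i.e. 9 ≤ |A + A| ≤ 15.
Lower bound 2|A|-1 is attained iff A is an arithmetic progression.
Enumerate sums a + a' for a ≤ a' (symmetric, so this suffices):
a = -5: -5+-5=-10, -5+-4=-9, -5+-3=-8, -5+4=-1, -5+8=3
a = -4: -4+-4=-8, -4+-3=-7, -4+4=0, -4+8=4
a = -3: -3+-3=-6, -3+4=1, -3+8=5
a = 4: 4+4=8, 4+8=12
a = 8: 8+8=16
Distinct sums: {-10, -9, -8, -7, -6, -1, 0, 1, 3, 4, 5, 8, 12, 16}
|A + A| = 14

|A + A| = 14


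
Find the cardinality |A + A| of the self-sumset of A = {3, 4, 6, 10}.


A + A = {a + a' : a, a' ∈ A}; |A| = 4.
General bounds: 2|A| - 1 ≤ |A + A| ≤ |A|(|A|+1)/2, i.e. 7 ≤ |A + A| ≤ 10.
Lower bound 2|A|-1 is attained iff A is an arithmetic progression.
Enumerate sums a + a' for a ≤ a' (symmetric, so this suffices):
a = 3: 3+3=6, 3+4=7, 3+6=9, 3+10=13
a = 4: 4+4=8, 4+6=10, 4+10=14
a = 6: 6+6=12, 6+10=16
a = 10: 10+10=20
Distinct sums: {6, 7, 8, 9, 10, 12, 13, 14, 16, 20}
|A + A| = 10

|A + A| = 10


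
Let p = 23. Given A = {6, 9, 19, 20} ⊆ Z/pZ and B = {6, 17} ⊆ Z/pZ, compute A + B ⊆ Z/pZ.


Work in Z/23Z: reduce every sum a + b modulo 23.
Enumerate all 8 pairs:
a = 6: 6+6=12, 6+17=0
a = 9: 9+6=15, 9+17=3
a = 19: 19+6=2, 19+17=13
a = 20: 20+6=3, 20+17=14
Distinct residues collected: {0, 2, 3, 12, 13, 14, 15}
|A + B| = 7 (out of 23 total residues).

A + B = {0, 2, 3, 12, 13, 14, 15}


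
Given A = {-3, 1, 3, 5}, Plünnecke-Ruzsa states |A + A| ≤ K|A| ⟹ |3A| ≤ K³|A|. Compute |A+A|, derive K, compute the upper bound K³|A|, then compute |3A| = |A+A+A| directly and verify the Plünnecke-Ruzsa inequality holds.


|A| = 4.
Step 1: Compute A + A by enumerating all 16 pairs.
A + A = {-6, -2, 0, 2, 4, 6, 8, 10}, so |A + A| = 8.
Step 2: Doubling constant K = |A + A|/|A| = 8/4 = 8/4 ≈ 2.0000.
Step 3: Plünnecke-Ruzsa gives |3A| ≤ K³·|A| = (2.0000)³ · 4 ≈ 32.0000.
Step 4: Compute 3A = A + A + A directly by enumerating all triples (a,b,c) ∈ A³; |3A| = 12.
Step 5: Check 12 ≤ 32.0000? Yes ✓.

K = 8/4, Plünnecke-Ruzsa bound K³|A| ≈ 32.0000, |3A| = 12, inequality holds.


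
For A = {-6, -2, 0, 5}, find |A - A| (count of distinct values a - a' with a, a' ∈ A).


A - A = {a - a' : a, a' ∈ A}; |A| = 4.
Bounds: 2|A|-1 ≤ |A - A| ≤ |A|² - |A| + 1, i.e. 7 ≤ |A - A| ≤ 13.
Note: 0 ∈ A - A always (from a - a). The set is symmetric: if d ∈ A - A then -d ∈ A - A.
Enumerate nonzero differences d = a - a' with a > a' (then include -d):
Positive differences: {2, 4, 5, 6, 7, 11}
Full difference set: {0} ∪ (positive diffs) ∪ (negative diffs).
|A - A| = 1 + 2·6 = 13 (matches direct enumeration: 13).

|A - A| = 13


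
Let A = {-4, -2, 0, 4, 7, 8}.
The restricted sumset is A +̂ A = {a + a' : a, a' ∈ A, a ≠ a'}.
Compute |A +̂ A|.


Restricted sumset: A +̂ A = {a + a' : a ∈ A, a' ∈ A, a ≠ a'}.
Equivalently, take A + A and drop any sum 2a that is achievable ONLY as a + a for a ∈ A (i.e. sums representable only with equal summands).
Enumerate pairs (a, a') with a < a' (symmetric, so each unordered pair gives one sum; this covers all a ≠ a'):
  -4 + -2 = -6
  -4 + 0 = -4
  -4 + 4 = 0
  -4 + 7 = 3
  -4 + 8 = 4
  -2 + 0 = -2
  -2 + 4 = 2
  -2 + 7 = 5
  -2 + 8 = 6
  0 + 4 = 4
  0 + 7 = 7
  0 + 8 = 8
  4 + 7 = 11
  4 + 8 = 12
  7 + 8 = 15
Collected distinct sums: {-6, -4, -2, 0, 2, 3, 4, 5, 6, 7, 8, 11, 12, 15}
|A +̂ A| = 14
(Reference bound: |A +̂ A| ≥ 2|A| - 3 for |A| ≥ 2, with |A| = 6 giving ≥ 9.)

|A +̂ A| = 14


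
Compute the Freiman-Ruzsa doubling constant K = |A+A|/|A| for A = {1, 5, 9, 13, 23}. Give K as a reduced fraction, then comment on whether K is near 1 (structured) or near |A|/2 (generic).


|A| = 5.
Compute A + A by enumerating all 25 pairs.
A + A = {2, 6, 10, 14, 18, 22, 24, 26, 28, 32, 36, 46}, so |A + A| = 12.
K = |A + A| / |A| = 12/5 (already in lowest terms) ≈ 2.4000.
Reference: AP of size 5 gives K = 9/5 ≈ 1.8000; a fully generic set of size 5 gives K ≈ 3.0000.

|A| = 5, |A + A| = 12, K = 12/5.


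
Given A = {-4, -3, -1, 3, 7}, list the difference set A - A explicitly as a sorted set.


A - A = {a - a' : a, a' ∈ A}.
Compute a - a' for each ordered pair (a, a'):
a = -4: -4--4=0, -4--3=-1, -4--1=-3, -4-3=-7, -4-7=-11
a = -3: -3--4=1, -3--3=0, -3--1=-2, -3-3=-6, -3-7=-10
a = -1: -1--4=3, -1--3=2, -1--1=0, -1-3=-4, -1-7=-8
a = 3: 3--4=7, 3--3=6, 3--1=4, 3-3=0, 3-7=-4
a = 7: 7--4=11, 7--3=10, 7--1=8, 7-3=4, 7-7=0
Collecting distinct values (and noting 0 appears from a-a):
A - A = {-11, -10, -8, -7, -6, -4, -3, -2, -1, 0, 1, 2, 3, 4, 6, 7, 8, 10, 11}
|A - A| = 19

A - A = {-11, -10, -8, -7, -6, -4, -3, -2, -1, 0, 1, 2, 3, 4, 6, 7, 8, 10, 11}


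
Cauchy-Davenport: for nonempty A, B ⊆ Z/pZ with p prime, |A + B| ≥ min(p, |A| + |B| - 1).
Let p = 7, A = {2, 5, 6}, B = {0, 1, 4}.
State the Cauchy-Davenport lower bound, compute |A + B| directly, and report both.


Cauchy-Davenport: |A + B| ≥ min(p, |A| + |B| - 1) for A, B nonempty in Z/pZ.
|A| = 3, |B| = 3, p = 7.
CD lower bound = min(7, 3 + 3 - 1) = min(7, 5) = 5.
Compute A + B mod 7 directly:
a = 2: 2+0=2, 2+1=3, 2+4=6
a = 5: 5+0=5, 5+1=6, 5+4=2
a = 6: 6+0=6, 6+1=0, 6+4=3
A + B = {0, 2, 3, 5, 6}, so |A + B| = 5.
Verify: 5 ≥ 5? Yes ✓.

CD lower bound = 5, actual |A + B| = 5.


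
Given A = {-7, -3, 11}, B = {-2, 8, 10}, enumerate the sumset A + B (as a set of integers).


A + B = {a + b : a ∈ A, b ∈ B}.
Enumerate all |A|·|B| = 3·3 = 9 pairs (a, b) and collect distinct sums.
a = -7: -7+-2=-9, -7+8=1, -7+10=3
a = -3: -3+-2=-5, -3+8=5, -3+10=7
a = 11: 11+-2=9, 11+8=19, 11+10=21
Collecting distinct sums: A + B = {-9, -5, 1, 3, 5, 7, 9, 19, 21}
|A + B| = 9

A + B = {-9, -5, 1, 3, 5, 7, 9, 19, 21}


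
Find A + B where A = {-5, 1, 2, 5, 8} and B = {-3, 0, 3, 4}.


A + B = {a + b : a ∈ A, b ∈ B}.
Enumerate all |A|·|B| = 5·4 = 20 pairs (a, b) and collect distinct sums.
a = -5: -5+-3=-8, -5+0=-5, -5+3=-2, -5+4=-1
a = 1: 1+-3=-2, 1+0=1, 1+3=4, 1+4=5
a = 2: 2+-3=-1, 2+0=2, 2+3=5, 2+4=6
a = 5: 5+-3=2, 5+0=5, 5+3=8, 5+4=9
a = 8: 8+-3=5, 8+0=8, 8+3=11, 8+4=12
Collecting distinct sums: A + B = {-8, -5, -2, -1, 1, 2, 4, 5, 6, 8, 9, 11, 12}
|A + B| = 13

A + B = {-8, -5, -2, -1, 1, 2, 4, 5, 6, 8, 9, 11, 12}


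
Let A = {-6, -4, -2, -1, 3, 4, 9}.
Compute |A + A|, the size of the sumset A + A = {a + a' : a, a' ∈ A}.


A + A = {a + a' : a, a' ∈ A}; |A| = 7.
General bounds: 2|A| - 1 ≤ |A + A| ≤ |A|(|A|+1)/2, i.e. 13 ≤ |A + A| ≤ 28.
Lower bound 2|A|-1 is attained iff A is an arithmetic progression.
Enumerate sums a + a' for a ≤ a' (symmetric, so this suffices):
a = -6: -6+-6=-12, -6+-4=-10, -6+-2=-8, -6+-1=-7, -6+3=-3, -6+4=-2, -6+9=3
a = -4: -4+-4=-8, -4+-2=-6, -4+-1=-5, -4+3=-1, -4+4=0, -4+9=5
a = -2: -2+-2=-4, -2+-1=-3, -2+3=1, -2+4=2, -2+9=7
a = -1: -1+-1=-2, -1+3=2, -1+4=3, -1+9=8
a = 3: 3+3=6, 3+4=7, 3+9=12
a = 4: 4+4=8, 4+9=13
a = 9: 9+9=18
Distinct sums: {-12, -10, -8, -7, -6, -5, -4, -3, -2, -1, 0, 1, 2, 3, 5, 6, 7, 8, 12, 13, 18}
|A + A| = 21

|A + A| = 21


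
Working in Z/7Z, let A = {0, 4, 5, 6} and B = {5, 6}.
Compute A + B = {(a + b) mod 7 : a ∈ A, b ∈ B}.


Work in Z/7Z: reduce every sum a + b modulo 7.
Enumerate all 8 pairs:
a = 0: 0+5=5, 0+6=6
a = 4: 4+5=2, 4+6=3
a = 5: 5+5=3, 5+6=4
a = 6: 6+5=4, 6+6=5
Distinct residues collected: {2, 3, 4, 5, 6}
|A + B| = 5 (out of 7 total residues).

A + B = {2, 3, 4, 5, 6}


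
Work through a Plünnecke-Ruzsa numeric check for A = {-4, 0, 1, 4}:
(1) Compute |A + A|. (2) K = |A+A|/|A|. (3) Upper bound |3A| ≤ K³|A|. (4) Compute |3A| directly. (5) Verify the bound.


|A| = 4.
Step 1: Compute A + A by enumerating all 16 pairs.
A + A = {-8, -4, -3, 0, 1, 2, 4, 5, 8}, so |A + A| = 9.
Step 2: Doubling constant K = |A + A|/|A| = 9/4 = 9/4 ≈ 2.2500.
Step 3: Plünnecke-Ruzsa gives |3A| ≤ K³·|A| = (2.2500)³ · 4 ≈ 45.5625.
Step 4: Compute 3A = A + A + A directly by enumerating all triples (a,b,c) ∈ A³; |3A| = 16.
Step 5: Check 16 ≤ 45.5625? Yes ✓.

K = 9/4, Plünnecke-Ruzsa bound K³|A| ≈ 45.5625, |3A| = 16, inequality holds.


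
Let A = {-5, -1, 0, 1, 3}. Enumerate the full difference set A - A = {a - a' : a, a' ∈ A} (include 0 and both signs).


A - A = {a - a' : a, a' ∈ A}.
Compute a - a' for each ordered pair (a, a'):
a = -5: -5--5=0, -5--1=-4, -5-0=-5, -5-1=-6, -5-3=-8
a = -1: -1--5=4, -1--1=0, -1-0=-1, -1-1=-2, -1-3=-4
a = 0: 0--5=5, 0--1=1, 0-0=0, 0-1=-1, 0-3=-3
a = 1: 1--5=6, 1--1=2, 1-0=1, 1-1=0, 1-3=-2
a = 3: 3--5=8, 3--1=4, 3-0=3, 3-1=2, 3-3=0
Collecting distinct values (and noting 0 appears from a-a):
A - A = {-8, -6, -5, -4, -3, -2, -1, 0, 1, 2, 3, 4, 5, 6, 8}
|A - A| = 15

A - A = {-8, -6, -5, -4, -3, -2, -1, 0, 1, 2, 3, 4, 5, 6, 8}


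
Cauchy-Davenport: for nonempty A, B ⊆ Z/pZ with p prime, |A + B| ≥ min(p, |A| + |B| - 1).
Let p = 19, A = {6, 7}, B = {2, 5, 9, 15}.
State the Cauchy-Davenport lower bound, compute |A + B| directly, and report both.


Cauchy-Davenport: |A + B| ≥ min(p, |A| + |B| - 1) for A, B nonempty in Z/pZ.
|A| = 2, |B| = 4, p = 19.
CD lower bound = min(19, 2 + 4 - 1) = min(19, 5) = 5.
Compute A + B mod 19 directly:
a = 6: 6+2=8, 6+5=11, 6+9=15, 6+15=2
a = 7: 7+2=9, 7+5=12, 7+9=16, 7+15=3
A + B = {2, 3, 8, 9, 11, 12, 15, 16}, so |A + B| = 8.
Verify: 8 ≥ 5? Yes ✓.

CD lower bound = 5, actual |A + B| = 8.


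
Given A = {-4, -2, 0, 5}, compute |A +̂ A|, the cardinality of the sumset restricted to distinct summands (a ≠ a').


Restricted sumset: A +̂ A = {a + a' : a ∈ A, a' ∈ A, a ≠ a'}.
Equivalently, take A + A and drop any sum 2a that is achievable ONLY as a + a for a ∈ A (i.e. sums representable only with equal summands).
Enumerate pairs (a, a') with a < a' (symmetric, so each unordered pair gives one sum; this covers all a ≠ a'):
  -4 + -2 = -6
  -4 + 0 = -4
  -4 + 5 = 1
  -2 + 0 = -2
  -2 + 5 = 3
  0 + 5 = 5
Collected distinct sums: {-6, -4, -2, 1, 3, 5}
|A +̂ A| = 6
(Reference bound: |A +̂ A| ≥ 2|A| - 3 for |A| ≥ 2, with |A| = 4 giving ≥ 5.)

|A +̂ A| = 6


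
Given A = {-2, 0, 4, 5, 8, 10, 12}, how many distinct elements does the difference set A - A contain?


A - A = {a - a' : a, a' ∈ A}; |A| = 7.
Bounds: 2|A|-1 ≤ |A - A| ≤ |A|² - |A| + 1, i.e. 13 ≤ |A - A| ≤ 43.
Note: 0 ∈ A - A always (from a - a). The set is symmetric: if d ∈ A - A then -d ∈ A - A.
Enumerate nonzero differences d = a - a' with a > a' (then include -d):
Positive differences: {1, 2, 3, 4, 5, 6, 7, 8, 10, 12, 14}
Full difference set: {0} ∪ (positive diffs) ∪ (negative diffs).
|A - A| = 1 + 2·11 = 23 (matches direct enumeration: 23).

|A - A| = 23


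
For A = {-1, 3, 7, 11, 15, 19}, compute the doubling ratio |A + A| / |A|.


|A| = 6.
Compute A + A by enumerating all 36 pairs.
A + A = {-2, 2, 6, 10, 14, 18, 22, 26, 30, 34, 38}, so |A + A| = 11.
K = |A + A| / |A| = 11/6 (already in lowest terms) ≈ 1.8333.
Reference: AP of size 6 gives K = 11/6 ≈ 1.8333; a fully generic set of size 6 gives K ≈ 3.5000.

|A| = 6, |A + A| = 11, K = 11/6.


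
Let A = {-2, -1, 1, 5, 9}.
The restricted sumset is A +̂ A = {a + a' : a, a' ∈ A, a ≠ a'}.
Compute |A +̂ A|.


Restricted sumset: A +̂ A = {a + a' : a ∈ A, a' ∈ A, a ≠ a'}.
Equivalently, take A + A and drop any sum 2a that is achievable ONLY as a + a for a ∈ A (i.e. sums representable only with equal summands).
Enumerate pairs (a, a') with a < a' (symmetric, so each unordered pair gives one sum; this covers all a ≠ a'):
  -2 + -1 = -3
  -2 + 1 = -1
  -2 + 5 = 3
  -2 + 9 = 7
  -1 + 1 = 0
  -1 + 5 = 4
  -1 + 9 = 8
  1 + 5 = 6
  1 + 9 = 10
  5 + 9 = 14
Collected distinct sums: {-3, -1, 0, 3, 4, 6, 7, 8, 10, 14}
|A +̂ A| = 10
(Reference bound: |A +̂ A| ≥ 2|A| - 3 for |A| ≥ 2, with |A| = 5 giving ≥ 7.)

|A +̂ A| = 10


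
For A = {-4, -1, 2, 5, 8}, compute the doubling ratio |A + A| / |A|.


|A| = 5.
Compute A + A by enumerating all 25 pairs.
A + A = {-8, -5, -2, 1, 4, 7, 10, 13, 16}, so |A + A| = 9.
K = |A + A| / |A| = 9/5 (already in lowest terms) ≈ 1.8000.
Reference: AP of size 5 gives K = 9/5 ≈ 1.8000; a fully generic set of size 5 gives K ≈ 3.0000.

|A| = 5, |A + A| = 9, K = 9/5.


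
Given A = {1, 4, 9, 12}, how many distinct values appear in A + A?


A + A = {a + a' : a, a' ∈ A}; |A| = 4.
General bounds: 2|A| - 1 ≤ |A + A| ≤ |A|(|A|+1)/2, i.e. 7 ≤ |A + A| ≤ 10.
Lower bound 2|A|-1 is attained iff A is an arithmetic progression.
Enumerate sums a + a' for a ≤ a' (symmetric, so this suffices):
a = 1: 1+1=2, 1+4=5, 1+9=10, 1+12=13
a = 4: 4+4=8, 4+9=13, 4+12=16
a = 9: 9+9=18, 9+12=21
a = 12: 12+12=24
Distinct sums: {2, 5, 8, 10, 13, 16, 18, 21, 24}
|A + A| = 9

|A + A| = 9


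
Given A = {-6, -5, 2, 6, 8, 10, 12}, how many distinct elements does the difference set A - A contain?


A - A = {a - a' : a, a' ∈ A}; |A| = 7.
Bounds: 2|A|-1 ≤ |A - A| ≤ |A|² - |A| + 1, i.e. 13 ≤ |A - A| ≤ 43.
Note: 0 ∈ A - A always (from a - a). The set is symmetric: if d ∈ A - A then -d ∈ A - A.
Enumerate nonzero differences d = a - a' with a > a' (then include -d):
Positive differences: {1, 2, 4, 6, 7, 8, 10, 11, 12, 13, 14, 15, 16, 17, 18}
Full difference set: {0} ∪ (positive diffs) ∪ (negative diffs).
|A - A| = 1 + 2·15 = 31 (matches direct enumeration: 31).

|A - A| = 31


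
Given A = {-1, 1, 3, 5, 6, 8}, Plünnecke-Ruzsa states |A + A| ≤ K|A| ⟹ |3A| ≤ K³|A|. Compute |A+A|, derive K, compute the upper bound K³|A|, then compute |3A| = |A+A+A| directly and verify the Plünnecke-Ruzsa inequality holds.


|A| = 6.
Step 1: Compute A + A by enumerating all 36 pairs.
A + A = {-2, 0, 2, 4, 5, 6, 7, 8, 9, 10, 11, 12, 13, 14, 16}, so |A + A| = 15.
Step 2: Doubling constant K = |A + A|/|A| = 15/6 = 15/6 ≈ 2.5000.
Step 3: Plünnecke-Ruzsa gives |3A| ≤ K³·|A| = (2.5000)³ · 6 ≈ 93.7500.
Step 4: Compute 3A = A + A + A directly by enumerating all triples (a,b,c) ∈ A³; |3A| = 24.
Step 5: Check 24 ≤ 93.7500? Yes ✓.

K = 15/6, Plünnecke-Ruzsa bound K³|A| ≈ 93.7500, |3A| = 24, inequality holds.


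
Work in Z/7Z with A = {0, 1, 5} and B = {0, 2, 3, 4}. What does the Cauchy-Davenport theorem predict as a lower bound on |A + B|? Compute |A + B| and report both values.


Cauchy-Davenport: |A + B| ≥ min(p, |A| + |B| - 1) for A, B nonempty in Z/pZ.
|A| = 3, |B| = 4, p = 7.
CD lower bound = min(7, 3 + 4 - 1) = min(7, 6) = 6.
Compute A + B mod 7 directly:
a = 0: 0+0=0, 0+2=2, 0+3=3, 0+4=4
a = 1: 1+0=1, 1+2=3, 1+3=4, 1+4=5
a = 5: 5+0=5, 5+2=0, 5+3=1, 5+4=2
A + B = {0, 1, 2, 3, 4, 5}, so |A + B| = 6.
Verify: 6 ≥ 6? Yes ✓.

CD lower bound = 6, actual |A + B| = 6.


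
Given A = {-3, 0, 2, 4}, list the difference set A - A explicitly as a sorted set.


A - A = {a - a' : a, a' ∈ A}.
Compute a - a' for each ordered pair (a, a'):
a = -3: -3--3=0, -3-0=-3, -3-2=-5, -3-4=-7
a = 0: 0--3=3, 0-0=0, 0-2=-2, 0-4=-4
a = 2: 2--3=5, 2-0=2, 2-2=0, 2-4=-2
a = 4: 4--3=7, 4-0=4, 4-2=2, 4-4=0
Collecting distinct values (and noting 0 appears from a-a):
A - A = {-7, -5, -4, -3, -2, 0, 2, 3, 4, 5, 7}
|A - A| = 11

A - A = {-7, -5, -4, -3, -2, 0, 2, 3, 4, 5, 7}


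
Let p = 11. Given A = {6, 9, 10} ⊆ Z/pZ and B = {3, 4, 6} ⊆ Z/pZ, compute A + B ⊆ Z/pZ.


Work in Z/11Z: reduce every sum a + b modulo 11.
Enumerate all 9 pairs:
a = 6: 6+3=9, 6+4=10, 6+6=1
a = 9: 9+3=1, 9+4=2, 9+6=4
a = 10: 10+3=2, 10+4=3, 10+6=5
Distinct residues collected: {1, 2, 3, 4, 5, 9, 10}
|A + B| = 7 (out of 11 total residues).

A + B = {1, 2, 3, 4, 5, 9, 10}


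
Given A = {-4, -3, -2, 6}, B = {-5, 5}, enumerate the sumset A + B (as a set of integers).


A + B = {a + b : a ∈ A, b ∈ B}.
Enumerate all |A|·|B| = 4·2 = 8 pairs (a, b) and collect distinct sums.
a = -4: -4+-5=-9, -4+5=1
a = -3: -3+-5=-8, -3+5=2
a = -2: -2+-5=-7, -2+5=3
a = 6: 6+-5=1, 6+5=11
Collecting distinct sums: A + B = {-9, -8, -7, 1, 2, 3, 11}
|A + B| = 7

A + B = {-9, -8, -7, 1, 2, 3, 11}


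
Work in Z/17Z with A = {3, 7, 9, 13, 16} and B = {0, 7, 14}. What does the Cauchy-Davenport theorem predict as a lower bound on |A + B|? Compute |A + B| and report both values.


Cauchy-Davenport: |A + B| ≥ min(p, |A| + |B| - 1) for A, B nonempty in Z/pZ.
|A| = 5, |B| = 3, p = 17.
CD lower bound = min(17, 5 + 3 - 1) = min(17, 7) = 7.
Compute A + B mod 17 directly:
a = 3: 3+0=3, 3+7=10, 3+14=0
a = 7: 7+0=7, 7+7=14, 7+14=4
a = 9: 9+0=9, 9+7=16, 9+14=6
a = 13: 13+0=13, 13+7=3, 13+14=10
a = 16: 16+0=16, 16+7=6, 16+14=13
A + B = {0, 3, 4, 6, 7, 9, 10, 13, 14, 16}, so |A + B| = 10.
Verify: 10 ≥ 7? Yes ✓.

CD lower bound = 7, actual |A + B| = 10.


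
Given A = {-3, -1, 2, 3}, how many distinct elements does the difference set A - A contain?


A - A = {a - a' : a, a' ∈ A}; |A| = 4.
Bounds: 2|A|-1 ≤ |A - A| ≤ |A|² - |A| + 1, i.e. 7 ≤ |A - A| ≤ 13.
Note: 0 ∈ A - A always (from a - a). The set is symmetric: if d ∈ A - A then -d ∈ A - A.
Enumerate nonzero differences d = a - a' with a > a' (then include -d):
Positive differences: {1, 2, 3, 4, 5, 6}
Full difference set: {0} ∪ (positive diffs) ∪ (negative diffs).
|A - A| = 1 + 2·6 = 13 (matches direct enumeration: 13).

|A - A| = 13


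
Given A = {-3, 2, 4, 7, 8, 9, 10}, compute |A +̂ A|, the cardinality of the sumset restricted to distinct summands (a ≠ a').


Restricted sumset: A +̂ A = {a + a' : a ∈ A, a' ∈ A, a ≠ a'}.
Equivalently, take A + A and drop any sum 2a that is achievable ONLY as a + a for a ∈ A (i.e. sums representable only with equal summands).
Enumerate pairs (a, a') with a < a' (symmetric, so each unordered pair gives one sum; this covers all a ≠ a'):
  -3 + 2 = -1
  -3 + 4 = 1
  -3 + 7 = 4
  -3 + 8 = 5
  -3 + 9 = 6
  -3 + 10 = 7
  2 + 4 = 6
  2 + 7 = 9
  2 + 8 = 10
  2 + 9 = 11
  2 + 10 = 12
  4 + 7 = 11
  4 + 8 = 12
  4 + 9 = 13
  4 + 10 = 14
  7 + 8 = 15
  7 + 9 = 16
  7 + 10 = 17
  8 + 9 = 17
  8 + 10 = 18
  9 + 10 = 19
Collected distinct sums: {-1, 1, 4, 5, 6, 7, 9, 10, 11, 12, 13, 14, 15, 16, 17, 18, 19}
|A +̂ A| = 17
(Reference bound: |A +̂ A| ≥ 2|A| - 3 for |A| ≥ 2, with |A| = 7 giving ≥ 11.)

|A +̂ A| = 17
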